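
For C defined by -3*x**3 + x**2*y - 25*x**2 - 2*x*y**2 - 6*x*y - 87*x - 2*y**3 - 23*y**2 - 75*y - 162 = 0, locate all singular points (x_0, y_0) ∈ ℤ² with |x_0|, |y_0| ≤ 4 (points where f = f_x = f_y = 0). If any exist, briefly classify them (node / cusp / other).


Singular points: {(-3, -3)}; classification: node.

Compute partial derivatives:
  f_x = -9*x**2 + 2*x*y - 50*x - 2*y**2 - 6*y - 87.
  f_y = x**2 - 4*x*y - 6*x - 6*y**2 - 46*y - 75.
Scan x_0 ∈ {−4, ..., 4}. For each x_0, f_y(x_0, y) is a polynomial in y; find its integer roots y ∈ {−4, ..., 4}, then test f_x and f at those candidates.
  x = -4: f_y(-4, y) = -6*y**2 - 30*y - 35; no integer root y with |y| ≤ 4.
  x = -3: f_y(-3, y) = -6*y**2 - 34*y - 48; vanishes at y ∈ {-3}. (-3, -3): f_x = 0, f = 0 — SINGULAR.
  x = -2: f_y(-2, y) = -6*y**2 - 38*y - 59; no integer root y with |y| ≤ 4.
  x = -1: f_y(-1, y) = -6*y**2 - 42*y - 68; no integer root y with |y| ≤ 4.
  x = 0: f_y(0, y) = -6*y**2 - 46*y - 75; no integer root y with |y| ≤ 4.
  x = 1: f_y(1, y) = -6*y**2 - 50*y - 80; no integer root y with |y| ≤ 4.
  x = 2: f_y(2, y) = -6*y**2 - 54*y - 83; no integer root y with |y| ≤ 4.
  x = 3: f_y(3, y) = -6*y**2 - 58*y - 84; no integer root y with |y| ≤ 4.
  x = 4: f_y(4, y) = -6*y**2 - 62*y - 83; no integer root y with |y| ≤ 4.
Only singular point on the grid: (-3, -3).
Classify: substitute x = -3 + u, y = -3 + v and expand: f = -3*u**3 + u**2*v - u**2 - 2*u*v**2 - 2*v**3 + v**2.
No constant or linear terms (consistent with a singular point). Quadratic part: -u**2 + v**2. Cubic part: -3*u**3 + u**2*v - 2*u*v**2 - 2*v**3.
The quadratic part v**2 - u**2 = (v − u)(v + u) splits into two distinct linear factors, so there are two distinct tangent lines y − -3 = ±(x − -3) — this is a node (ordinary double point).
Classification: node.


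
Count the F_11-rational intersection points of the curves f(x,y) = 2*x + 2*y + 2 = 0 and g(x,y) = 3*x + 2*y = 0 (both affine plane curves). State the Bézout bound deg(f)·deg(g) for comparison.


Common zeros: {(2, 8)}; count = 1; Bézout bound = 1.

deg(f) = 1, deg(g) = 1, so Bézout bound = 1.
Scan x ∈ F_11. For each x, list the y ∈ F_11 with f(x, y) ≡ 0 and those with g(x, y) ≡ 0 (mod 11); the common zeros in that column are the intersection.
  x = 0: f ≡ 0 at y ∈ {10}; g ≡ 0 at y ∈ {0}; common: ∅.
  x = 1: f ≡ 0 at y ∈ {9}; g ≡ 0 at y ∈ {4}; common: ∅.
  x = 2: f ≡ 0 at y ∈ {8}; g ≡ 0 at y ∈ {8}; common: {8}.
  x = 3: f ≡ 0 at y ∈ {7}; g ≡ 0 at y ∈ {1}; common: ∅.
  x = 4: f ≡ 0 at y ∈ {6}; g ≡ 0 at y ∈ {5}; common: ∅.
  x = 5: f ≡ 0 at y ∈ {5}; g ≡ 0 at y ∈ {9}; common: ∅.
  x = 6: f ≡ 0 at y ∈ {4}; g ≡ 0 at y ∈ {2}; common: ∅.
  x = 7: f ≡ 0 at y ∈ {3}; g ≡ 0 at y ∈ {6}; common: ∅.
  x = 8: f ≡ 0 at y ∈ {2}; g ≡ 0 at y ∈ {10}; common: ∅.
  x = 9: f ≡ 0 at y ∈ {1}; g ≡ 0 at y ∈ {3}; common: ∅.
  x = 10: f ≡ 0 at y ∈ {0}; g ≡ 0 at y ∈ {7}; common: ∅.
Collecting: common zeros = {(2, 8)}, so the count is 1.
Comparison with the Bézout bound: 1 ≤ 1 = deg(f)·deg(g), as expected for curves with no common component (the bound is attained).


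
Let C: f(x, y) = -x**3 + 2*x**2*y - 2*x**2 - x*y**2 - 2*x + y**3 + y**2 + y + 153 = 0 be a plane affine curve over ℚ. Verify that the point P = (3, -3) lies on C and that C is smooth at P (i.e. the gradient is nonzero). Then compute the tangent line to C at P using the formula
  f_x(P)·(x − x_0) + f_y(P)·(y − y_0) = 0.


Tangent line at P: -86*x + 58*y + 432 = 0.

Step 1: f(3, -3) = 0, so P lies on C.
Step 2: partial derivatives
  f_x(x, y) = -3*x**2 + 4*x*y - 4*x - y**2 - 2, f_y(x, y) = 2*x**2 - 2*x*y + 3*y**2 + 2*y + 1.
  f_x(P) = -86, f_y(P) = 58 (gradient nonzero, so P is smooth).
Step 3: tangent line at P: -86·(x − 3) + 58·(y − -3) = 0.
Expanding: -86*x + 58*y + 432 = 0.


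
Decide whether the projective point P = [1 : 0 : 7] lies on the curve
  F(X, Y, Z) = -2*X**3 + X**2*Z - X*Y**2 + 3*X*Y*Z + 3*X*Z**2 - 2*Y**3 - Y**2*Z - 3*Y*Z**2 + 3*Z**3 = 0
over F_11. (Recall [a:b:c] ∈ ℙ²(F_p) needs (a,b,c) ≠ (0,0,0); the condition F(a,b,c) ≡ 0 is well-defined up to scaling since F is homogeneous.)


F(1,0,7) ≡ 4 (mod 11); P is NOT on the curve.

Evaluate F(1, 0, 7) term-by-term (mod 11).
  -2*X**3 ↦ -2·1·1·1 = -2
  X**2*Z ↦ 1·1·1·7 = 7
  -X*Y**2 ↦ -1·1·0·1 = 0
  3*X*Y*Z ↦ 3·1·0·7 = 0
  3*X*Z**2 ↦ 3·1·1·49 = 147
  -2*Y**3 ↦ -2·1·0·1 = 0
  -Y**2*Z ↦ -1·1·0·7 = 0
  -3*Y*Z**2 ↦ -3·1·0·49 = 0
  3*Z**3 ↦ 3·1·1·343 = 1029
Sum: F(1, 0, 7) = (-2) + (7) + (0) + (0) + (147) + (0) + (0) + (0) + (1029) = 1181.
Reducing mod 11: 1181 ≡ 4 (mod 11).
Since F(a, b, c) ≡ 4 ≠ 0 (mod 11), P does NOT lie on the curve.


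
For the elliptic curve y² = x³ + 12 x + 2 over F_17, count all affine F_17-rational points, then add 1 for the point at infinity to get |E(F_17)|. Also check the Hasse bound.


Affine points = {(0, 6), (0, 11), (1, 7), (1, 10), (2, 0), (5, 0), (6, 1), (6, 16), (7, 2), (7, 15), (8, 7), (8, 10), (10, 0), (12, 2), (12, 15), (13, 3), (13, 14), (15, 2), (15, 15)}; affine count = 19; |E(F_17)| = 20.

Discriminant check: Δ ∝ 4a³ + 27b² = 4·12³ + 27·2² = 4·1728 + 27·4 ≡ 16 (mod 17). Nonzero ⇒ E is nonsingular.
For each x ∈ F_17, compute rhs = x³ + 12·x + 2 mod 17, then count y ∈ F_17 with y² ≡ rhs.
  x = 0: rhs = 2, matching y values: 6, 11 (2 points).
  x = 1: rhs = 15, matching y values: 7, 10 (2 points).
  x = 2: rhs = 0, matching y values: 0 (1 points).
  x = 3: rhs = 14, matching y values: none (0 points).
  x = 4: rhs = 12, matching y values: none (0 points).
  x = 5: rhs = 0, matching y values: 0 (1 points).
  x = 6: rhs = 1, matching y values: 1, 16 (2 points).
  x = 7: rhs = 4, matching y values: 2, 15 (2 points).
  x = 8: rhs = 15, matching y values: 7, 10 (2 points).
  x = 9: rhs = 6, matching y values: none (0 points).
  x = 10: rhs = 0, matching y values: 0 (1 points).
  x = 11: rhs = 3, matching y values: none (0 points).
  x = 12: rhs = 4, matching y values: 2, 15 (2 points).
  x = 13: rhs = 9, matching y values: 3, 14 (2 points).
  x = 14: rhs = 7, matching y values: none (0 points).
  x = 15: rhs = 4, matching y values: 2, 15 (2 points).
  x = 16: rhs = 6, matching y values: none (0 points).
Total affine count: 19.
Full point count |E(F_17)| = 19 + 1 = 20.
Hasse bound: |20 − (17+1)| = |2| = 2 ≤ 2√17 ≈ 8.2462 ✓.


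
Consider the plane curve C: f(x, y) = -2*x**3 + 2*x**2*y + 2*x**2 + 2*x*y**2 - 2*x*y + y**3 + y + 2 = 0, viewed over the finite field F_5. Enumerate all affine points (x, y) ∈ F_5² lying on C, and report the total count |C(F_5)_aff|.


Affine F_5-points: {(0, 4), (1, 2), (1, 3), (4, 1), (4, 3)}; count = 5.

For each of the 25 pairs (x, y) ∈ F_5², evaluate f(x, y) mod 5. Record the zeros.
  x = 0: [0↦2, 1↦4, 2↦2, 3↦2, 4↦0]  zeros at y ∈ {4}
  x = 1: [0↦2, 1↦1, 2↦0, 3↦0, 4↦2]  zeros at y ∈ {2, 3}
  x = 2: [0↦4, 1↦4, 2↦3, 3↦2, 4↦2]  zeros at y ∈ ∅
  x = 3: [0↦1, 1↦1, 2↦4, 3↦1, 4↦3]  zeros at y ∈ ∅
  x = 4: [0↦1, 1↦0, 2↦1, 3↦0, 4↦3]  zeros at y ∈ {1, 3}
Collecting zeros: affine points = {(0, 4), (1, 2), (1, 3), (4, 1), (4, 3)}.
Total count |C(F_5)_aff| = 5.


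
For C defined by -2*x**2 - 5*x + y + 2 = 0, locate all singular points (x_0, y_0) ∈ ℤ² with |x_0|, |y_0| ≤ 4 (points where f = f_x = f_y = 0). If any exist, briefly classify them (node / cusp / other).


No singular points in the scanned grid; C is smooth there.

Compute partial derivatives:
  f_x = -4*x - 5.
  f_y = 1.
f_y = 1 is a nonzero constant, so f_y never vanishes: no point (x, y) can satisfy f = f_x = f_y = 0. In particular no (x, y) ∈ {−4, ..., 4}² is singular; the curve is smooth.


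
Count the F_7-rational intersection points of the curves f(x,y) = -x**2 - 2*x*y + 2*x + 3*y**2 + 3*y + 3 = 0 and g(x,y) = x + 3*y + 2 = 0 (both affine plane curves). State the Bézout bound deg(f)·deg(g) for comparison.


Common zeros: {(0, 4)}; count = 1; Bézout bound = 2.

deg(f) = 2, deg(g) = 1, so Bézout bound = 2.
Scan x ∈ F_7. For each x, list the y ∈ F_7 with f(x, y) ≡ 0 and those with g(x, y) ≡ 0 (mod 7); the common zeros in that column are the intersection.
  x = 0: f ≡ 0 at y ∈ {2, 4}; g ≡ 0 at y ∈ {4}; common: {4}.
  x = 1: f ≡ 0 at y ∈ {4, 5}; g ≡ 0 at y ∈ {6}; common: ∅.
  x = 2: f ≡ 0 at y ∈ {6}; g ≡ 0 at y ∈ {1}; common: ∅.
  x = 3: f ≡ 0 at y ∈ {0, 1}; g ≡ 0 at y ∈ {3}; common: ∅.
  x = 4: f ≡ 0 at y ∈ {1, 3}; g ≡ 0 at y ∈ {5}; common: ∅.
  x = 5: f ≡ 0 at y ∈ {2, 5}; g ≡ 0 at y ∈ {0}; common: ∅.
  x = 6: f ≡ 0 at y ∈ {0, 3}; g ≡ 0 at y ∈ {2}; common: ∅.
Collecting: common zeros = {(0, 4)}, so the count is 1.
Comparison with the Bézout bound: 1 ≤ 2 = deg(f)·deg(g), as expected for curves with no common component (the affine F_7-count falls short of the bound because intersections may lie at infinity, over extension fields, or carry multiplicity).


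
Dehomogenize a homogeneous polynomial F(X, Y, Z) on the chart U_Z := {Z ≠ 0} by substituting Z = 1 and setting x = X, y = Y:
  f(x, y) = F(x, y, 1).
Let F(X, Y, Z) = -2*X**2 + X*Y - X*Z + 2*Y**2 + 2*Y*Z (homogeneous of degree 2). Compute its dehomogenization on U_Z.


f(x, y) = -2*x**2 + x*y - x + 2*y**2 + 2*y

On U_Z we set Z = 1. Each monomial c·X^i·Y^j·Z^k in F becomes c·x^i·y^j·1^k = c·x^i·y^j.
Substituting Z = 1: F(X, Y, 1) = -2*x**2 + x*y - x + 2*y**2 + 2*y.
Note: deg(f) ≤ deg(F) = 2; strict inequality happens when F is divisible by Z (lost terms).


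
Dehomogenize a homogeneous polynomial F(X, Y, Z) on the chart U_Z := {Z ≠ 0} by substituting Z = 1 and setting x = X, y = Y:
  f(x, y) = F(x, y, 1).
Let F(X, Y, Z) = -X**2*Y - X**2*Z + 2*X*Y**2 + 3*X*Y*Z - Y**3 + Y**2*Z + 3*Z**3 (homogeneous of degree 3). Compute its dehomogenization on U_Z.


f(x, y) = -x**2*y - x**2 + 2*x*y**2 + 3*x*y - y**3 + y**2 + 3

On U_Z we set Z = 1. Each monomial c·X^i·Y^j·Z^k in F becomes c·x^i·y^j·1^k = c·x^i·y^j.
Substituting Z = 1: F(X, Y, 1) = -x**2*y - x**2 + 2*x*y**2 + 3*x*y - y**3 + y**2 + 3.
Note: deg(f) ≤ deg(F) = 3; strict inequality happens when F is divisible by Z (lost terms).


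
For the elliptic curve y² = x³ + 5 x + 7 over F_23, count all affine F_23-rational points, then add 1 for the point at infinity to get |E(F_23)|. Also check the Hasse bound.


Affine points = {(1, 6), (1, 17), (2, 5), (2, 18), (3, 7), (3, 16), (6, 0), (11, 6), (11, 17), (12, 1), (12, 22), (18, 8), (18, 15), (21, 9), (21, 14), (22, 1), (22, 22)}; affine count = 17; |E(F_23)| = 18.

Discriminant check: Δ ∝ 4a³ + 27b² = 4·5³ + 27·7² = 4·125 + 27·49 ≡ 6 (mod 23). Nonzero ⇒ E is nonsingular.
For each x ∈ F_23, compute rhs = x³ + 5·x + 7 mod 23, then count y ∈ F_23 with y² ≡ rhs.
  x = 0: rhs = 7, matching y values: none (0 points).
  x = 1: rhs = 13, matching y values: 6, 17 (2 points).
  x = 2: rhs = 2, matching y values: 5, 18 (2 points).
  x = 3: rhs = 3, matching y values: 7, 16 (2 points).
  x = 4: rhs = 22, matching y values: none (0 points).
  x = 5: rhs = 19, matching y values: none (0 points).
  x = 6: rhs = 0, matching y values: 0 (1 points).
  x = 7: rhs = 17, matching y values: none (0 points).
  x = 8: rhs = 7, matching y values: none (0 points).
  x = 9: rhs = 22, matching y values: none (0 points).
  x = 10: rhs = 22, matching y values: none (0 points).
  x = 11: rhs = 13, matching y values: 6, 17 (2 points).
  x = 12: rhs = 1, matching y values: 1, 22 (2 points).
  x = 13: rhs = 15, matching y values: none (0 points).
  x = 14: rhs = 15, matching y values: none (0 points).
  x = 15: rhs = 7, matching y values: none (0 points).
  x = 16: rhs = 20, matching y values: none (0 points).
  x = 17: rhs = 14, matching y values: none (0 points).
  x = 18: rhs = 18, matching y values: 8, 15 (2 points).
  x = 19: rhs = 15, matching y values: none (0 points).
  x = 20: rhs = 11, matching y values: none (0 points).
  x = 21: rhs = 12, matching y values: 9, 14 (2 points).
  x = 22: rhs = 1, matching y values: 1, 22 (2 points).
Total affine count: 17.
Full point count |E(F_23)| = 17 + 1 = 18.
Hasse bound: |18 − (23+1)| = |-6| = 6 ≤ 2√23 ≈ 9.5917 ✓.


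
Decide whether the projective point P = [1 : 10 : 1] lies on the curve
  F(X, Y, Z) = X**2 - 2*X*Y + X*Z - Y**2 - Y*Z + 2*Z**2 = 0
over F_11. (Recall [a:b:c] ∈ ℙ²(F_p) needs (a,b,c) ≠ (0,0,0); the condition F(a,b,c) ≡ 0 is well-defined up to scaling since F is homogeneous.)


F(1,10,1) ≡ 6 (mod 11); P is NOT on the curve.

Evaluate F(1, 10, 1) term-by-term (mod 11).
  X**2 ↦ 1·1·1·1 = 1
  -2*X*Y ↦ -2·1·10·1 = -20
  X*Z ↦ 1·1·1·1 = 1
  -Y**2 ↦ -1·1·100·1 = -100
  -Y*Z ↦ -1·1·10·1 = -10
  2*Z**2 ↦ 2·1·1·1 = 2
Sum: F(1, 10, 1) = (1) + (-20) + (1) + (-100) + (-10) + (2) = -126.
Reducing mod 11: -126 ≡ 6 (mod 11).
Since F(a, b, c) ≡ 6 ≠ 0 (mod 11), P does NOT lie on the curve.


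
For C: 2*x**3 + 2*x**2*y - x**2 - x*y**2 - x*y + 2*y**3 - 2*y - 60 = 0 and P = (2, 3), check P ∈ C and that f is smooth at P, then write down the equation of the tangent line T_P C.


Tangent line at P: 32*x + 46*y - 202 = 0.

Step 1: f(2, 3) = 0, so P lies on C.
Step 2: partial derivatives
  f_x(x, y) = 6*x**2 + 4*x*y - 2*x - y**2 - y, f_y(x, y) = 2*x**2 - 2*x*y - x + 6*y**2 - 2.
  f_x(P) = 32, f_y(P) = 46 (gradient nonzero, so P is smooth).
Step 3: tangent line at P: 32·(x − 2) + 46·(y − 3) = 0.
Expanding: 32*x + 46*y - 202 = 0.


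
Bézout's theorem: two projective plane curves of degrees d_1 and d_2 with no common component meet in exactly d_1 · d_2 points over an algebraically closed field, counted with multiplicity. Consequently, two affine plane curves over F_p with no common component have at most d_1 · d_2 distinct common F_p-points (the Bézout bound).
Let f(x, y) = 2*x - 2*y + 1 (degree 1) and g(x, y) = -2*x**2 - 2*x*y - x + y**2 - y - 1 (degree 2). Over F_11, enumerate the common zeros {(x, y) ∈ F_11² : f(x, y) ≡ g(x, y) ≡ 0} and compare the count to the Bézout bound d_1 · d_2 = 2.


Common zeros: {(7, 2)}; count = 1; Bézout bound = 2.

deg(f) = 1, deg(g) = 2, so Bézout bound = 2.
Scan x ∈ F_11. For each x, list the y ∈ F_11 with f(x, y) ≡ 0 and those with g(x, y) ≡ 0 (mod 11); the common zeros in that column are the intersection.
  x = 0: f ≡ 0 at y ∈ {6}; g ≡ 0 at y ∈ {4, 8}; common: ∅.
  x = 1: f ≡ 0 at y ∈ {7}; g ≡ 0 at y ∈ {4, 10}; common: ∅.
  x = 2: f ≡ 0 at y ∈ {8}; g ≡ 0 at y ∈ {0, 5}; common: ∅.
  x = 3: f ≡ 0 at y ∈ {9}; g ≡ 0 at y ∈ {0, 7}; common: ∅.
  x = 4: f ≡ 0 at y ∈ {10}; g ≡ 0 at y ∈ {3, 6}; common: ∅.
  x = 5: f ≡ 0 at y ∈ {0}; g ≡ 0 at y ∈ {1, 10}; common: ∅.
  x = 6: f ≡ 0 at y ∈ {1}; g ≡ 0 at y ∈ {6, 7}; common: ∅.
  x = 7: f ≡ 0 at y ∈ {2}; g ≡ 0 at y ∈ {2}; common: {2}.
  x = 8: f ≡ 0 at y ∈ {3}; g ≡ 0 at y ∈ {8, 9}; common: ∅.
  x = 9: f ≡ 0 at y ∈ {4}; g ≡ 0 at y ∈ {3, 5}; common: ∅.
  x = 10: f ≡ 0 at y ∈ {5}; g ≡ 0 at y ∈ {1, 9}; common: ∅.
Collecting: common zeros = {(7, 2)}, so the count is 1.
Comparison with the Bézout bound: 1 ≤ 2 = deg(f)·deg(g), as expected for curves with no common component (the affine F_11-count falls short of the bound because intersections may lie at infinity, over extension fields, or carry multiplicity).


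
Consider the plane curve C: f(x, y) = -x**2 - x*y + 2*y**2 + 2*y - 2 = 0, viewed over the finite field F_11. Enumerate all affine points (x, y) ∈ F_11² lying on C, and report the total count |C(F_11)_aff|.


Affine F_11-points: {(0, 3), (0, 7), (1, 1), (1, 4), (2, 5), (2, 6), (3, 0), (3, 6), (4, 5), (4, 7), (5, 8), (5, 10), (6, 4), (6, 9), (7, 9), (7, 10), (8, 0), (8, 3), (9, 1), (9, 8), (10, 2)}; count = 21.

For each of the 121 pairs (x, y) ∈ F_11², evaluate f(x, y) mod 11. Record the zeros.
  x = 0: [0↦9, 1↦2, 2↦10, 3↦0, 4↦5, 5↦3, 6↦5, 7↦0, 8↦10, 9↦2, 10↦9]  zeros at y ∈ {3, 7}
  x = 1: [0↦8, 1↦0, 2↦7, 3↦7, 4↦0, 5↦8, 6↦9, 7↦3, 8↦1, 9↦3, 10↦9]  zeros at y ∈ {1, 4}
  x = 2: [0↦5, 1↦7, 2↦2, 3↦1, 4↦4, 5↦0, 6↦0, 7↦4, 8↦1, 9↦2, 10↦7]  zeros at y ∈ {5, 6}
  x = 3: [0↦0, 1↦1, 2↦6, 3↦4, 4↦6, 5↦1, 6↦0, 7↦3, 8↦10, 9↦10, 10↦3]  zeros at y ∈ {0, 6}
  x = 4: [0↦4, 1↦4, 2↦8, 3↦5, 4↦6, 5↦0, 6↦9, 7↦0, 8↦6, 9↦5, 10↦8]  zeros at y ∈ {5, 7}
  x = 5: [0↦6, 1↦5, 2↦8, 3↦4, 4↦4, 5↦8, 6↦5, 7↦6, 8↦0, 9↦9, 10↦0]  zeros at y ∈ {8, 10}
  x = 6: [0↦6, 1↦4, 2↦6, 3↦1, 4↦0, 5↦3, 6↦10, 7↦10, 8↦3, 9↦0, 10↦1]  zeros at y ∈ {4, 9}
  x = 7: [0↦4, 1↦1, 2↦2, 3↦7, 4↦5, 5↦7, 6↦2, 7↦1, 8↦4, 9↦0, 10↦0]  zeros at y ∈ {9, 10}
  x = 8: [0↦0, 1↦7, 2↦7, 3↦0, 4↦8, 5↦9, 6↦3, 7↦1, 8↦3, 9↦9, 10↦8]  zeros at y ∈ {0, 3}
  x = 9: [0↦5, 1↦0, 2↦10, 3↦2, 4↦9, 5↦9, 6↦2, 7↦10, 8↦0, 9↦5, 10↦3]  zeros at y ∈ {1, 8}
  x = 10: [0↦8, 1↦2, 2↦0, 3↦2, 4↦8, 5↦7, 6↦10, 7↦6, 8↦6, 9↦10, 10↦7]  zeros at y ∈ {2}
Collecting zeros: affine points = {(0, 3), (0, 7), (1, 1), (1, 4), (2, 5), (2, 6), (3, 0), (3, 6), (4, 5), (4, 7), (5, 8), (5, 10), (6, 4), (6, 9), (7, 9), (7, 10), (8, 0), (8, 3), (9, 1), (9, 8), (10, 2)}.
Total count |C(F_11)_aff| = 21.


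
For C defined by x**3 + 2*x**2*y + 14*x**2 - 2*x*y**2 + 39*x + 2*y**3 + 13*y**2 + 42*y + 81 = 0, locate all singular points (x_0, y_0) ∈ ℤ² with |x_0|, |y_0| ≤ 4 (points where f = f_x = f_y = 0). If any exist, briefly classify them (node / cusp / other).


Singular points: {(-3, -3)}; classification: node.

Compute partial derivatives:
  f_x = 3*x**2 + 4*x*y + 28*x - 2*y**2 + 39.
  f_y = 2*x**2 - 4*x*y + 6*y**2 + 26*y + 42.
Scan x_0 ∈ {−4, ..., 4}. For each x_0, f_y(x_0, y) is a polynomial in y; find its integer roots y ∈ {−4, ..., 4}, then test f_x and f at those candidates.
  x = -4: f_y(-4, y) = 6*y**2 + 42*y + 74; no integer root y with |y| ≤ 4.
  x = -3: f_y(-3, y) = 6*y**2 + 38*y + 60; vanishes at y ∈ {-3}. (-3, -3): f_x = 0, f = 0 — SINGULAR.
  x = -2: f_y(-2, y) = 6*y**2 + 34*y + 50; no integer root y with |y| ≤ 4.
  x = -1: f_y(-1, y) = 6*y**2 + 30*y + 44; no integer root y with |y| ≤ 4.
  x = 0: f_y(0, y) = 6*y**2 + 26*y + 42; no integer root y with |y| ≤ 4.
  x = 1: f_y(1, y) = 6*y**2 + 22*y + 44; no integer root y with |y| ≤ 4.
  x = 2: f_y(2, y) = 6*y**2 + 18*y + 50; no integer root y with |y| ≤ 4.
  x = 3: f_y(3, y) = 6*y**2 + 14*y + 60; no integer root y with |y| ≤ 4.
  x = 4: f_y(4, y) = 6*y**2 + 10*y + 74; no integer root y with |y| ≤ 4.
Only singular point on the grid: (-3, -3).
Classify: substitute x = -3 + u, y = -3 + v and expand: f = u**3 + 2*u**2*v - u**2 - 2*u*v**2 + 2*v**3 + v**2.
No constant or linear terms (consistent with a singular point). Quadratic part: -u**2 + v**2. Cubic part: u**3 + 2*u**2*v - 2*u*v**2 + 2*v**3.
The quadratic part v**2 - u**2 = (v − u)(v + u) splits into two distinct linear factors, so there are two distinct tangent lines y − -3 = ±(x − -3) — this is a node (ordinary double point).
Classification: node.


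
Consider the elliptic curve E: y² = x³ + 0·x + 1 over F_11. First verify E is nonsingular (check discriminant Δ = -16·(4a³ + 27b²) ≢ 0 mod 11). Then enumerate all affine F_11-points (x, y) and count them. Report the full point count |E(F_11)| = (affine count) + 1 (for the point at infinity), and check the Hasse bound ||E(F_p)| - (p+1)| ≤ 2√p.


Affine points = {(0, 1), (0, 10), (2, 3), (2, 8), (5, 4), (5, 7), (7, 5), (7, 6), (9, 2), (9, 9), (10, 0)}; affine count = 11; |E(F_11)| = 12.

Discriminant check: Δ ∝ 4a³ + 27b² = 4·0³ + 27·1² = 4·0 + 27·1 ≡ 5 (mod 11). Nonzero ⇒ E is nonsingular.
For each x ∈ F_11, compute rhs = x³ + 0·x + 1 mod 11, then count y ∈ F_11 with y² ≡ rhs.
  x = 0: rhs = 1, matching y values: 1, 10 (2 points).
  x = 1: rhs = 2, matching y values: none (0 points).
  x = 2: rhs = 9, matching y values: 3, 8 (2 points).
  x = 3: rhs = 6, matching y values: none (0 points).
  x = 4: rhs = 10, matching y values: none (0 points).
  x = 5: rhs = 5, matching y values: 4, 7 (2 points).
  x = 6: rhs = 8, matching y values: none (0 points).
  x = 7: rhs = 3, matching y values: 5, 6 (2 points).
  x = 8: rhs = 7, matching y values: none (0 points).
  x = 9: rhs = 4, matching y values: 2, 9 (2 points).
  x = 10: rhs = 0, matching y values: 0 (1 points).
Total affine count: 11.
Full point count |E(F_11)| = 11 + 1 = 12.
Hasse bound: |12 − (11+1)| = |0| = 0 ≤ 2√11 ≈ 6.6332 ✓.


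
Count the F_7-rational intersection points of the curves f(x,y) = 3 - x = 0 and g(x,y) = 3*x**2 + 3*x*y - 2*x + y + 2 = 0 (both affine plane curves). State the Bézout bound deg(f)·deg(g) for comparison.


Common zeros: {(3, 4)}; count = 1; Bézout bound = 2.

deg(f) = 1, deg(g) = 2, so Bézout bound = 2.
Scan x ∈ F_7. For each x, list the y ∈ F_7 with f(x, y) ≡ 0 and those with g(x, y) ≡ 0 (mod 7); the common zeros in that column are the intersection.
  x = 0: f ≡ 0 at y ∈ ∅; g ≡ 0 at y ∈ {5}; common: ∅.
  x = 1: f ≡ 0 at y ∈ ∅; g ≡ 0 at y ∈ {1}; common: ∅.
  x = 2: f ≡ 0 at y ∈ ∅; g ≡ 0 at y ∈ ∅; common: ∅.
  x = 3: f ≡ 0 at y ∈ {0, 1, 2, 3, 4, 5, 6}; g ≡ 0 at y ∈ {4}; common: {4}.
  x = 4: f ≡ 0 at y ∈ ∅; g ≡ 0 at y ∈ {0}; common: ∅.
  x = 5: f ≡ 0 at y ∈ ∅; g ≡ 0 at y ∈ {5}; common: ∅.
  x = 6: f ≡ 0 at y ∈ ∅; g ≡ 0 at y ∈ {0}; common: ∅.
Collecting: common zeros = {(3, 4)}, so the count is 1.
Comparison with the Bézout bound: 1 ≤ 2 = deg(f)·deg(g), as expected for curves with no common component (the affine F_7-count falls short of the bound because intersections may lie at infinity, over extension fields, or carry multiplicity).


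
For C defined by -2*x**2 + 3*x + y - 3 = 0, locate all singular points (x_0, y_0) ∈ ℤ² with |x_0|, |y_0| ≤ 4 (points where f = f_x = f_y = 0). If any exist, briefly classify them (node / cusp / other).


No singular points in the scanned grid; C is smooth there.

Compute partial derivatives:
  f_x = 3 - 4*x.
  f_y = 1.
f_y = 1 is a nonzero constant, so f_y never vanishes: no point (x, y) can satisfy f = f_x = f_y = 0. In particular no (x, y) ∈ {−4, ..., 4}² is singular; the curve is smooth.


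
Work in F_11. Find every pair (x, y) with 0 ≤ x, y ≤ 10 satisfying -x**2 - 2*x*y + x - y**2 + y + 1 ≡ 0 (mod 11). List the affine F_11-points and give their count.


Affine F_11-points: {(0, 4), (0, 8), (1, 3), (1, 7), (2, 2), (2, 6), (3, 1), (3, 5), (4, 0), (4, 4), (5, 3), (5, 10), (6, 2), (6, 9), (7, 1), (7, 8), (8, 0), (8, 7), (9, 6), (9, 10), (10, 5), (10, 9)}; count = 22.

For each of the 121 pairs (x, y) ∈ F_11², evaluate f(x, y) mod 11. Record the zeros.
  x = 0: [0↦1, 1↦1, 2↦10, 3↦6, 4↦0, 5↦3, 6↦4, 7↦3, 8↦0, 9↦6, 10↦10]  zeros at y ∈ {4, 8}
  x = 1: [0↦1, 1↦10, 2↦6, 3↦0, 4↦3, 5↦4, 6↦3, 7↦0, 8↦6, 9↦10, 10↦1]  zeros at y ∈ {3, 7}
  x = 2: [0↦10, 1↦6, 2↦0, 3↦3, 4↦4, 5↦3, 6↦0, 7↦6, 8↦10, 9↦1, 10↦1]  zeros at y ∈ {2, 6}
  x = 3: [0↦6, 1↦0, 2↦3, 3↦4, 4↦3, 5↦0, 6↦6, 7↦10, 8↦1, 9↦1, 10↦10]  zeros at y ∈ {1, 5}
  x = 4: [0↦0, 1↦3, 2↦4, 3↦3, 4↦0, 5↦6, 6↦10, 7↦1, 8↦1, 9↦10, 10↦6]  zeros at y ∈ {0, 4}
  x = 5: [0↦3, 1↦4, 2↦3, 3↦0, 4↦6, 5↦10, 6↦1, 7↦1, 8↦10, 9↦6, 10↦0]  zeros at y ∈ {3, 10}
  x = 6: [0↦4, 1↦3, 2↦0, 3↦6, 4↦10, 5↦1, 6↦1, 7↦10, 8↦6, 9↦0, 10↦3]  zeros at y ∈ {2, 9}
  x = 7: [0↦3, 1↦0, 2↦6, 3↦10, 4↦1, 5↦1, 6↦10, 7↦6, 8↦0, 9↦3, 10↦4]  zeros at y ∈ {1, 8}
  x = 8: [0↦0, 1↦6, 2↦10, 3↦1, 4↦1, 5↦10, 6↦6, 7↦0, 8↦3, 9↦4, 10↦3]  zeros at y ∈ {0, 7}
  x = 9: [0↦6, 1↦10, 2↦1, 3↦1, 4↦10, 5↦6, 6↦0, 7↦3, 8↦4, 9↦3, 10↦0]  zeros at y ∈ {6, 10}
  x = 10: [0↦10, 1↦1, 2↦1, 3↦10, 4↦6, 5↦0, 6↦3, 7↦4, 8↦3, 9↦0, 10↦6]  zeros at y ∈ {5, 9}
Collecting zeros: affine points = {(0, 4), (0, 8), (1, 3), (1, 7), (2, 2), (2, 6), (3, 1), (3, 5), (4, 0), (4, 4), (5, 3), (5, 10), (6, 2), (6, 9), (7, 1), (7, 8), (8, 0), (8, 7), (9, 6), (9, 10), (10, 5), (10, 9)}.
Total count |C(F_11)_aff| = 22.


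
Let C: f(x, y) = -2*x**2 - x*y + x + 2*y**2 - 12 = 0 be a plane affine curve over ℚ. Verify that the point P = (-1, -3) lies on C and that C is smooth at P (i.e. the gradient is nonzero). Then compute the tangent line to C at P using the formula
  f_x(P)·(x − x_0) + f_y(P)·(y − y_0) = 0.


Tangent line at P: 8*x - 11*y - 25 = 0.

Step 1: f(-1, -3) = 0, so P lies on C.
Step 2: partial derivatives
  f_x(x, y) = -4*x - y + 1, f_y(x, y) = -x + 4*y.
  f_x(P) = 8, f_y(P) = -11 (gradient nonzero, so P is smooth).
Step 3: tangent line at P: 8·(x − -1) + -11·(y − -3) = 0.
Expanding: 8*x - 11*y - 25 = 0.


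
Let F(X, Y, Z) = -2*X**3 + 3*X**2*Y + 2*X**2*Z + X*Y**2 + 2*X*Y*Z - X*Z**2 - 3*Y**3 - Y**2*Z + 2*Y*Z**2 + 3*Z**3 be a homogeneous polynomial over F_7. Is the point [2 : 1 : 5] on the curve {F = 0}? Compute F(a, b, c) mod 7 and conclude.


F(2,1,5) ≡ 5 (mod 7); P is NOT on the curve.

Evaluate F(2, 1, 5) term-by-term (mod 7).
  -2*X**3 ↦ -2·8·1·1 = -16
  3*X**2*Y ↦ 3·4·1·1 = 12
  2*X**2*Z ↦ 2·4·1·5 = 40
  X*Y**2 ↦ 1·2·1·1 = 2
  2*X*Y*Z ↦ 2·2·1·5 = 20
  -X*Z**2 ↦ -1·2·1·25 = -50
  -3*Y**3 ↦ -3·1·1·1 = -3
  -Y**2*Z ↦ -1·1·1·5 = -5
  2*Y*Z**2 ↦ 2·1·1·25 = 50
  3*Z**3 ↦ 3·1·1·125 = 375
Sum: F(2, 1, 5) = (-16) + (12) + (40) + (2) + (20) + (-50) + (-3) + (-5) + (50) + (375) = 425.
Reducing mod 7: 425 ≡ 5 (mod 7).
Since F(a, b, c) ≡ 5 ≠ 0 (mod 7), P does NOT lie on the curve.


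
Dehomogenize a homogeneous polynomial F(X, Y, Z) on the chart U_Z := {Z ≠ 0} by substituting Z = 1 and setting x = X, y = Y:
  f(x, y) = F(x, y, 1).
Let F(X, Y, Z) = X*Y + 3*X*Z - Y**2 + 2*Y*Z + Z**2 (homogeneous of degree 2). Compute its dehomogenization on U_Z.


f(x, y) = x*y + 3*x - y**2 + 2*y + 1

On U_Z we set Z = 1. Each monomial c·X^i·Y^j·Z^k in F becomes c·x^i·y^j·1^k = c·x^i·y^j.
Substituting Z = 1: F(X, Y, 1) = x*y + 3*x - y**2 + 2*y + 1.
Note: deg(f) ≤ deg(F) = 2; strict inequality happens when F is divisible by Z (lost terms).


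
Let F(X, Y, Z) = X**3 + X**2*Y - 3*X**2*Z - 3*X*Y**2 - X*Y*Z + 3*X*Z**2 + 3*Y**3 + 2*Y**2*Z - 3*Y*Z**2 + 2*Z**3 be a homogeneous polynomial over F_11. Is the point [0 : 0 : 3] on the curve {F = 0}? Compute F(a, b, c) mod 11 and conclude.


F(0,0,3) ≡ 10 (mod 11); P is NOT on the curve.

Evaluate F(0, 0, 3) term-by-term (mod 11).
  X**3 ↦ 1·0·1·1 = 0
  X**2*Y ↦ 1·0·0·1 = 0
  -3*X**2*Z ↦ -3·0·1·3 = 0
  -3*X*Y**2 ↦ -3·0·0·1 = 0
  -X*Y*Z ↦ -1·0·0·3 = 0
  3*X*Z**2 ↦ 3·0·1·9 = 0
  3*Y**3 ↦ 3·1·0·1 = 0
  2*Y**2*Z ↦ 2·1·0·3 = 0
  -3*Y*Z**2 ↦ -3·1·0·9 = 0
  2*Z**3 ↦ 2·1·1·27 = 54
Sum: F(0, 0, 3) = (0) + (0) + (0) + (0) + (0) + (0) + (0) + (0) + (0) + (54) = 54.
Reducing mod 11: 54 ≡ 10 (mod 11).
Since F(a, b, c) ≡ 10 ≠ 0 (mod 11), P does NOT lie on the curve.


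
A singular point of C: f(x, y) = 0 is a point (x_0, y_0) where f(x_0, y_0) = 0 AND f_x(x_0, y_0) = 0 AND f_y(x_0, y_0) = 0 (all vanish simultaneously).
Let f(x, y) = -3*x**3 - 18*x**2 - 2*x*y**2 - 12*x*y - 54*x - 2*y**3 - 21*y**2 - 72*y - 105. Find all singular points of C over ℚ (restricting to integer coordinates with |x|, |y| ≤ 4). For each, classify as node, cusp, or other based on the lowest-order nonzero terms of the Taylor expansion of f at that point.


Singular points: {(-2, -3)}; classification: cusp.

Compute partial derivatives:
  f_x = -9*x**2 - 36*x - 2*y**2 - 12*y - 54.
  f_y = -4*x*y - 12*x - 6*y**2 - 42*y - 72.
Scan x_0 ∈ {−4, ..., 4}. For each x_0, f_y(x_0, y) is a polynomial in y; find its integer roots y ∈ {−4, ..., 4}, then test f_x and f at those candidates.
  x = -4: f_y(-4, y) = -6*y**2 - 26*y - 24; vanishes at y ∈ {-3}. (-4, -3): f_x = -36 ≠ 0.
  x = -3: f_y(-3, y) = -6*y**2 - 30*y - 36; vanishes at y ∈ {-3, -2}. (-3, -3): f_x = -9 ≠ 0; (-3, -2): f_x = -11 ≠ 0.
  x = -2: f_y(-2, y) = -6*y**2 - 34*y - 48; vanishes at y ∈ {-3}. (-2, -3): f_x = 0, f = 0 — SINGULAR.
  x = -1: f_y(-1, y) = -6*y**2 - 38*y - 60; vanishes at y ∈ {-3}. (-1, -3): f_x = -9 ≠ 0.
  x = 0: f_y(0, y) = -6*y**2 - 42*y - 72; vanishes at y ∈ {-4, -3}. (0, -4): f_x = -38 ≠ 0; (0, -3): f_x = -36 ≠ 0.
  x = 1: f_y(1, y) = -6*y**2 - 46*y - 84; vanishes at y ∈ {-3}. (1, -3): f_x = -81 ≠ 0.
  x = 2: f_y(2, y) = -6*y**2 - 50*y - 96; vanishes at y ∈ {-3}. (2, -3): f_x = -144 ≠ 0.
  x = 3: f_y(3, y) = -6*y**2 - 54*y - 108; vanishes at y ∈ {-3}. (3, -3): f_x = -225 ≠ 0.
  x = 4: f_y(4, y) = -6*y**2 - 58*y - 120; vanishes at y ∈ {-3}. (4, -3): f_x = -324 ≠ 0.
Only singular point on the grid: (-2, -3).
Classify: substitute x = -2 + u, y = -3 + v and expand: f = -3*u**3 - 2*u*v**2 - 2*v**3 + v**2.
No constant or linear terms (consistent with a singular point). Quadratic part: v**2. Cubic part: -3*u**3 - 2*u*v**2 - 2*v**3.
The quadratic part v**2 is a perfect square, so there is a single (double) tangent line v = 0, i.e. y = -3. Restricting the cubic part to that line (v = 0) leaves -3*u**3 ≠ 0, so f is not divisible by v and the branch is v² ≈ 3*u**3 to lowest order — this is a cusp.
Classification: cusp.


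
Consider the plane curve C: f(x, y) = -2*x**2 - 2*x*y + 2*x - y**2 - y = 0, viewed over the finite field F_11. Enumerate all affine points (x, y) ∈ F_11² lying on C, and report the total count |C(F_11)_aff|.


Affine F_11-points: {(0, 0), (0, 10), (1, 0), (1, 8), (2, 7), (2, 10), (3, 7), (3, 8), (5, 2), (5, 9), (9, 5), (9, 9)}; count = 12.

For each of the 121 pairs (x, y) ∈ F_11², evaluate f(x, y) mod 11. Record the zeros.
  x = 0: [0↦0, 1↦9, 2↦5, 3↦10, 4↦2, 5↦3, 6↦2, 7↦10, 8↦5, 9↦9, 10↦0]  zeros at y ∈ {0, 10}
  x = 1: [0↦0, 1↦7, 2↦1, 3↦4, 4↦5, 5↦4, 6↦1, 7↦7, 8↦0, 9↦2, 10↦2]  zeros at y ∈ {0, 8}
  x = 2: [0↦7, 1↦1, 2↦4, 3↦5, 4↦4, 5↦1, 6↦7, 7↦0, 8↦2, 9↦2, 10↦0]  zeros at y ∈ {7, 10}
  x = 3: [0↦10, 1↦2, 2↦3, 3↦2, 4↦10, 5↦5, 6↦9, 7↦0, 8↦0, 9↦9, 10↦5]  zeros at y ∈ {7, 8}
  x = 4: [0↦9, 1↦10, 2↦9, 3↦6, 4↦1, 5↦5, 6↦7, 7↦7, 8↦5, 9↦1, 10↦6]  zeros at y ∈ ∅
  x = 5: [0↦4, 1↦3, 2↦0, 3↦6, 4↦10, 5↦1, 6↦1, 7↦10, 8↦6, 9↦0, 10↦3]  zeros at y ∈ {2, 9}
  x = 6: [0↦6, 1↦3, 2↦9, 3↦2, 4↦4, 5↦4, 6↦2, 7↦9, 8↦3, 9↦6, 10↦7]  zeros at y ∈ ∅
  x = 7: [0↦4, 1↦10, 2↦3, 3↦5, 4↦5, 5↦3, 6↦10, 7↦4, 8↦7, 9↦8, 10↦7]  zeros at y ∈ ∅
  x = 8: [0↦9, 1↦2, 2↦4, 3↦4, 4↦2, 5↦9, 6↦3, 7↦6, 8↦7, 9↦6, 10↦3]  zeros at y ∈ ∅
  x = 9: [0↦10, 1↦1, 2↦1, 3↦10, 4↦6, 5↦0, 6↦3, 7↦4, 8↦3, 9↦0, 10↦6]  zeros at y ∈ {5, 9}
  x = 10: [0↦7, 1↦7, 2↦5, 3↦1, 4↦6, 5↦9, 6↦10, 7↦9, 8↦6, 9↦1, 10↦5]  zeros at y ∈ ∅
Collecting zeros: affine points = {(0, 0), (0, 10), (1, 0), (1, 8), (2, 7), (2, 10), (3, 7), (3, 8), (5, 2), (5, 9), (9, 5), (9, 9)}.
Total count |C(F_11)_aff| = 12.


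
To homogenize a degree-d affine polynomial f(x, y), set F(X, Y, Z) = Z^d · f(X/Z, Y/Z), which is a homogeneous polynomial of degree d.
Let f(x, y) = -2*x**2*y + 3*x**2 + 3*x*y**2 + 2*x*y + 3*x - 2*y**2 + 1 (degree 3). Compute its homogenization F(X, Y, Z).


F(X, Y, Z) = -2*X**2*Y + 3*X**2*Z + 3*X*Y**2 + 2*X*Y*Z + 3*X*Z**2 - 2*Y**2*Z + Z**3

deg(f) = 3.
Substitute x = X/Z, y = Y/Z into f, then multiply by Z^3.
  monomial -2·x^2·y^1 ↦ -2·X^2·Y^1·Z^0.
  monomial 3·x^2·y^0 ↦ 3·X^2·Y^0·Z^1.
  monomial 3·x^1·y^2 ↦ 3·X^1·Y^2·Z^0.
  monomial 2·x^1·y^1 ↦ 2·X^1·Y^1·Z^1.
  monomial 3·x^1·y^0 ↦ 3·X^1·Y^0·Z^2.
  monomial -2·x^0·y^2 ↦ -2·X^0·Y^2·Z^1.
  monomial 1·x^0·y^0 ↦ 1·X^0·Y^0·Z^3.
Collecting: F(X, Y, Z) = -2*X**2*Y + 3*X**2*Z + 3*X*Y**2 + 2*X*Y*Z + 3*X*Z**2 - 2*Y**2*Z + Z**3.


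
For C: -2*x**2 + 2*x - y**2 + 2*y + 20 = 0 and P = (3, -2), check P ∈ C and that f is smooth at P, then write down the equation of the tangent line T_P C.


Tangent line at P: -10*x + 6*y + 42 = 0.

Step 1: f(3, -2) = 0, so P lies on C.
Step 2: partial derivatives
  f_x(x, y) = 2 - 4*x, f_y(x, y) = 2 - 2*y.
  f_x(P) = -10, f_y(P) = 6 (gradient nonzero, so P is smooth).
Step 3: tangent line at P: -10·(x − 3) + 6·(y − -2) = 0.
Expanding: -10*x + 6*y + 42 = 0.


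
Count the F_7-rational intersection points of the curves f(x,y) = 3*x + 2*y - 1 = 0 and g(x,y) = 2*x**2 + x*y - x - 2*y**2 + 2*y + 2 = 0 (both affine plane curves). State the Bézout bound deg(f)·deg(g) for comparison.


Common zeros: {(3, 3)}; count = 1; Bézout bound = 2.

deg(f) = 1, deg(g) = 2, so Bézout bound = 2.
Scan x ∈ F_7. For each x, list the y ∈ F_7 with f(x, y) ≡ 0 and those with g(x, y) ≡ 0 (mod 7); the common zeros in that column are the intersection.
  x = 0: f ≡ 0 at y ∈ {4}; g ≡ 0 at y ∈ ∅; common: ∅.
  x = 1: f ≡ 0 at y ∈ {6}; g ≡ 0 at y ∈ ∅; common: ∅.
  x = 2: f ≡ 0 at y ∈ {1}; g ≡ 0 at y ∈ ∅; common: ∅.
  x = 3: f ≡ 0 at y ∈ {3}; g ≡ 0 at y ∈ {3}; common: {3}.
  x = 4: f ≡ 0 at y ∈ {5}; g ≡ 0 at y ∈ ∅; common: ∅.
  x = 5: f ≡ 0 at y ∈ {0}; g ≡ 0 at y ∈ ∅; common: ∅.
  x = 6: f ≡ 0 at y ∈ {2}; g ≡ 0 at y ∈ ∅; common: ∅.
Collecting: common zeros = {(3, 3)}, so the count is 1.
Comparison with the Bézout bound: 1 ≤ 2 = deg(f)·deg(g), as expected for curves with no common component (the affine F_7-count falls short of the bound because intersections may lie at infinity, over extension fields, or carry multiplicity).


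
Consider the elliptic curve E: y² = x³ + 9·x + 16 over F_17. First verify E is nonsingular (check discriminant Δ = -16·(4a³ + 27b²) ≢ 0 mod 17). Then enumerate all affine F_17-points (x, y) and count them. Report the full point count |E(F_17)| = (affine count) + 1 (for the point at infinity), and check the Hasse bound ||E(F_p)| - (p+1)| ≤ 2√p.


Affine points = {(0, 4), (0, 13), (1, 3), (1, 14), (2, 5), (2, 12), (3, 6), (3, 11), (5, 4), (5, 13), (10, 1), (10, 16), (11, 1), (11, 16), (12, 4), (12, 13), (13, 1), (13, 16), (14, 8), (14, 9)}; affine count = 20; |E(F_17)| = 21.

Discriminant check: Δ ∝ 4a³ + 27b² = 4·9³ + 27·16² = 4·729 + 27·256 ≡ 2 (mod 17). Nonzero ⇒ E is nonsingular.
For each x ∈ F_17, compute rhs = x³ + 9·x + 16 mod 17, then count y ∈ F_17 with y² ≡ rhs.
  x = 0: rhs = 16, matching y values: 4, 13 (2 points).
  x = 1: rhs = 9, matching y values: 3, 14 (2 points).
  x = 2: rhs = 8, matching y values: 5, 12 (2 points).
  x = 3: rhs = 2, matching y values: 6, 11 (2 points).
  x = 4: rhs = 14, matching y values: none (0 points).
  x = 5: rhs = 16, matching y values: 4, 13 (2 points).
  x = 6: rhs = 14, matching y values: none (0 points).
  x = 7: rhs = 14, matching y values: none (0 points).
  x = 8: rhs = 5, matching y values: none (0 points).
  x = 9: rhs = 10, matching y values: none (0 points).
  x = 10: rhs = 1, matching y values: 1, 16 (2 points).
  x = 11: rhs = 1, matching y values: 1, 16 (2 points).
  x = 12: rhs = 16, matching y values: 4, 13 (2 points).
  x = 13: rhs = 1, matching y values: 1, 16 (2 points).
  x = 14: rhs = 13, matching y values: 8, 9 (2 points).
  x = 15: rhs = 7, matching y values: none (0 points).
  x = 16: rhs = 6, matching y values: none (0 points).
Total affine count: 20.
Full point count |E(F_17)| = 20 + 1 = 21.
Hasse bound: |21 − (17+1)| = |3| = 3 ≤ 2√17 ≈ 8.2462 ✓.


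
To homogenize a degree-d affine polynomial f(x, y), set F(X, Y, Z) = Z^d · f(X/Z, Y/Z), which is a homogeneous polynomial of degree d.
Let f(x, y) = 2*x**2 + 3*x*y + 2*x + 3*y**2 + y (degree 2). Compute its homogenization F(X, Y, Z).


F(X, Y, Z) = 2*X**2 + 3*X*Y + 2*X*Z + 3*Y**2 + Y*Z

deg(f) = 2.
Substitute x = X/Z, y = Y/Z into f, then multiply by Z^2.
  monomial 2·x^2·y^0 ↦ 2·X^2·Y^0·Z^0.
  monomial 3·x^1·y^1 ↦ 3·X^1·Y^1·Z^0.
  monomial 2·x^1·y^0 ↦ 2·X^1·Y^0·Z^1.
  monomial 3·x^0·y^2 ↦ 3·X^0·Y^2·Z^0.
  monomial 1·x^0·y^1 ↦ 1·X^0·Y^1·Z^1.
Collecting: F(X, Y, Z) = 2*X**2 + 3*X*Y + 2*X*Z + 3*Y**2 + Y*Z.


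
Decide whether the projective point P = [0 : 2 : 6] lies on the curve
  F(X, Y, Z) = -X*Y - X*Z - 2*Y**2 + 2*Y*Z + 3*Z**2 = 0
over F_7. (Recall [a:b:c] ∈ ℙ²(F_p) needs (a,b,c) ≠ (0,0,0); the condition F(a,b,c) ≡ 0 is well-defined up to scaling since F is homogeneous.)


F(0,2,6) ≡ 5 (mod 7); P is NOT on the curve.

Evaluate F(0, 2, 6) term-by-term (mod 7).
  -X*Y ↦ -1·0·2·1 = 0
  -X*Z ↦ -1·0·1·6 = 0
  -2*Y**2 ↦ -2·1·4·1 = -8
  2*Y*Z ↦ 2·1·2·6 = 24
  3*Z**2 ↦ 3·1·1·36 = 108
Sum: F(0, 2, 6) = (0) + (0) + (-8) + (24) + (108) = 124.
Reducing mod 7: 124 ≡ 5 (mod 7).
Since F(a, b, c) ≡ 5 ≠ 0 (mod 7), P does NOT lie on the curve.


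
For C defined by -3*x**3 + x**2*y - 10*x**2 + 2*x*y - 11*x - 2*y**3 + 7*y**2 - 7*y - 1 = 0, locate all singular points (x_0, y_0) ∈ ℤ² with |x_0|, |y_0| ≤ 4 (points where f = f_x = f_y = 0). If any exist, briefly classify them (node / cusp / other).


Singular points: {(-1, 1)}; classification: cusp.

Compute partial derivatives:
  f_x = -9*x**2 + 2*x*y - 20*x + 2*y - 11.
  f_y = x**2 + 2*x - 6*y**2 + 14*y - 7.
Scan x_0 ∈ {−4, ..., 4}. For each x_0, f_y(x_0, y) is a polynomial in y; find its integer roots y ∈ {−4, ..., 4}, then test f_x and f at those candidates.
  x = -4: f_y(-4, y) = -6*y**2 + 14*y + 1; no integer root y with |y| ≤ 4.
  x = -3: f_y(-3, y) = -6*y**2 + 14*y - 4; vanishes at y ∈ {2}. (-3, 2): f_x = -40 ≠ 0.
  x = -2: f_y(-2, y) = -6*y**2 + 14*y - 7; no integer root y with |y| ≤ 4.
  x = -1: f_y(-1, y) = -6*y**2 + 14*y - 8; vanishes at y ∈ {1}. (-1, 1): f_x = 0, f = 0 — SINGULAR.
  x = 0: f_y(0, y) = -6*y**2 + 14*y - 7; no integer root y with |y| ≤ 4.
  x = 1: f_y(1, y) = -6*y**2 + 14*y - 4; vanishes at y ∈ {2}. (1, 2): f_x = -32 ≠ 0.
  x = 2: f_y(2, y) = -6*y**2 + 14*y + 1; no integer root y with |y| ≤ 4.
  x = 3: f_y(3, y) = -6*y**2 + 14*y + 8; no integer root y with |y| ≤ 4.
  x = 4: f_y(4, y) = -6*y**2 + 14*y + 17; no integer root y with |y| ≤ 4.
Only singular point on the grid: (-1, 1).
Classify: substitute x = -1 + u, y = 1 + v and expand: f = -3*u**3 + u**2*v - 2*v**3 + v**2.
No constant or linear terms (consistent with a singular point). Quadratic part: v**2. Cubic part: -3*u**3 + u**2*v - 2*v**3.
The quadratic part v**2 is a perfect square, so there is a single (double) tangent line v = 0, i.e. y = 1. Restricting the cubic part to that line (v = 0) leaves -3*u**3 ≠ 0, so f is not divisible by v and the branch is v² ≈ 3*u**3 to lowest order — this is a cusp.
Classification: cusp.


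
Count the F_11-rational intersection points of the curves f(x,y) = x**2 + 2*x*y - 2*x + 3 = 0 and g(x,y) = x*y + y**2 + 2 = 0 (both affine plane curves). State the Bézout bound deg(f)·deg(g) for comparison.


Common zeros: {(3, 10)}; count = 1; Bézout bound = 4.

deg(f) = 2, deg(g) = 2, so Bézout bound = 4.
Scan x ∈ F_11. For each x, list the y ∈ F_11 with f(x, y) ≡ 0 and those with g(x, y) ≡ 0 (mod 11); the common zeros in that column are the intersection.
  x = 0: f ≡ 0 at y ∈ ∅; g ≡ 0 at y ∈ {3, 8}; common: ∅.
  x = 1: f ≡ 0 at y ∈ {10}; g ≡ 0 at y ∈ {4, 6}; common: ∅.
  x = 2: f ≡ 0 at y ∈ {2}; g ≡ 0 at y ∈ ∅; common: ∅.
  x = 3: f ≡ 0 at y ∈ {10}; g ≡ 0 at y ∈ {9, 10}; common: {10}.
  x = 4: f ≡ 0 at y ∈ {0}; g ≡ 0 at y ∈ ∅; common: ∅.
  x = 5: f ≡ 0 at y ∈ {7}; g ≡ 0 at y ∈ ∅; common: ∅.
  x = 6: f ≡ 0 at y ∈ {6}; g ≡ 0 at y ∈ ∅; common: ∅.
  x = 7: f ≡ 0 at y ∈ {2}; g ≡ 0 at y ∈ ∅; common: ∅.
  x = 8: f ≡ 0 at y ∈ {3}; g ≡ 0 at y ∈ {1, 2}; common: ∅.
  x = 9: f ≡ 0 at y ∈ {0}; g ≡ 0 at y ∈ ∅; common: ∅.
  x = 10: f ≡ 0 at y ∈ {3}; g ≡ 0 at y ∈ {5, 7}; common: ∅.
Collecting: common zeros = {(3, 10)}, so the count is 1.
Comparison with the Bézout bound: 1 ≤ 4 = deg(f)·deg(g), as expected for curves with no common component (the affine F_11-count falls short of the bound because intersections may lie at infinity, over extension fields, or carry multiplicity).
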